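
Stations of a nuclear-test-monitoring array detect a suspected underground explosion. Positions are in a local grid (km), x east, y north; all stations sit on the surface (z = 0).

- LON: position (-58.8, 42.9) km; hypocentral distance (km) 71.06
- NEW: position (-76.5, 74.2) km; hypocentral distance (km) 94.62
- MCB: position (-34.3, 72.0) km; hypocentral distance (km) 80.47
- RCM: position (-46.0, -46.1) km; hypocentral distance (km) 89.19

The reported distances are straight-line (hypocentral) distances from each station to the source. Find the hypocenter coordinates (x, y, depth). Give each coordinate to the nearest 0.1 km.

(-28.9, 18.1, 59.5)

Each station gives a sphere (x−x_i)² + (y−y_i)² + z² = d_i² (stations at z=0).
Subtracting the LON sphere from NEW and MCB: z² cancels, leaving linear equations in x and y:
-35.4 x + 62.6 y = 2156.62
49.0 x + 58.2 y = -363.26
Solving: x ≈ -28.913, y ≈ 18.101 km (keep extra digits for the depth step; rounded: -28.9, 18.1).
Then from the LON sphere: z² = 71.06² − (x + 58.8)² − (y − 42.9)² with x = -28.913, y = 18.101, so z ≈ 59.509 ≈ 59.5 km.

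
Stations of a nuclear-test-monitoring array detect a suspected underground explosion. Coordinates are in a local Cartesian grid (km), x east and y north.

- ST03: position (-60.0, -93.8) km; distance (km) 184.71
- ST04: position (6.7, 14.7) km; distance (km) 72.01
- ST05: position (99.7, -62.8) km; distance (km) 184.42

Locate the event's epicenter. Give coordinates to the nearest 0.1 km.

-11.4 km east, 84.4 km north

Circle about each station: (x + 60.0)² + (y + 93.8)² = 184.71²; (x − 6.7)² + (y − 14.7)² = 72.01²; (x − 99.7)² + (y + 62.8)² = 184.42².
Subtracting pairs of circle equations eliminates x²+y² and gives linear equations (the radical axes):
133.4 x + 217.0 y = 16794.88
319.4 x + 62.0 y = 1592.54
Solving the 2×2 system: x ≈ -11.4, y ≈ 84.4 km.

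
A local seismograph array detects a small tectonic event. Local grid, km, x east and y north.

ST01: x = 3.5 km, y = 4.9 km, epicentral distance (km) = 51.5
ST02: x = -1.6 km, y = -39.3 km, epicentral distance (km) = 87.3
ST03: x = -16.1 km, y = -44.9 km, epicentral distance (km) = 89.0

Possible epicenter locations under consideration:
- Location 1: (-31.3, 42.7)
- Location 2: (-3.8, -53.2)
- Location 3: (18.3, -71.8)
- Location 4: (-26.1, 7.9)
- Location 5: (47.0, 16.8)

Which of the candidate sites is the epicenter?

Location 1

For each candidate, compare |candidate − station| to the reported distance:
Location 1: residuals ST01 0.1, ST02 0.1, ST03 0.1 → max 0.1 km
Location 2: residuals ST01 7.1, ST02 73.2, ST03 74.2 → max 74.2 km
Location 3: residuals ST01 26.6, ST02 49.2, ST03 45.3 → max 49.2 km
Location 4: residuals ST01 21.7, ST02 34.1, ST03 35.3 → max 35.3 km
Location 5: residuals ST01 6.4, ST02 13.1, ST03 0.7 → max 13.1 km
Only Location 1 has all residuals ≈ 0.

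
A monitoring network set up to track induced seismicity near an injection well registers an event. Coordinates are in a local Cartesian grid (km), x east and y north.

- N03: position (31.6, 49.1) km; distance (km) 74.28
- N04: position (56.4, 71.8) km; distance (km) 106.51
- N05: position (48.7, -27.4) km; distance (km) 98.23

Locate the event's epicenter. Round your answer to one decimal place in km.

x ≈ -37.0 km, y ≈ 20.6 km

Circle about each station: (x − 31.6)² + (y − 49.1)² = 74.28²; (x − 56.4)² + (y − 71.8)² = 106.51²; (x − 48.7)² + (y + 27.4)² = 98.23².
Subtracting pairs of circle equations eliminates x²+y² and gives linear equations (the radical axes):
49.6 x + 45.4 y = -900.03
34.2 x − 153.0 y = -4418.53
Solving the 2×2 system: x ≈ -37.0, y ≈ 20.6 km.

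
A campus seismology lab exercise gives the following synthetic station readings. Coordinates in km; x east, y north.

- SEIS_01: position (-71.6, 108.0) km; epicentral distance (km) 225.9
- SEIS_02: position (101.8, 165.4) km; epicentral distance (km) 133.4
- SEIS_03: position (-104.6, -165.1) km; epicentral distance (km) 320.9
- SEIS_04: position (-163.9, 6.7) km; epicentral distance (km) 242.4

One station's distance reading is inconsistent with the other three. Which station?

SEIS_04

Solve using three stations at a time. Using SEIS_01, SEIS_02, SEIS_03 (subtract circle equations pairwise → linear system) gives (x, y) ≈ (143.4, 38.6).
Distances from that point to each station vs reported:
  SEIS_01: calculated 225.9 vs reported 225.9 → residual 0.0 km
  SEIS_02: calculated 133.5 vs reported 133.4 → residual 0.1 km
  SEIS_03: calculated 320.9 vs reported 320.9 → residual 0.0 km
  SEIS_04: calculated 309.0 vs reported 242.4 → residual 66.6 km
SEIS_01, SEIS_02, SEIS_03 are mutually consistent (residuals ≈ 0); SEIS_04 is off by 66.6 km.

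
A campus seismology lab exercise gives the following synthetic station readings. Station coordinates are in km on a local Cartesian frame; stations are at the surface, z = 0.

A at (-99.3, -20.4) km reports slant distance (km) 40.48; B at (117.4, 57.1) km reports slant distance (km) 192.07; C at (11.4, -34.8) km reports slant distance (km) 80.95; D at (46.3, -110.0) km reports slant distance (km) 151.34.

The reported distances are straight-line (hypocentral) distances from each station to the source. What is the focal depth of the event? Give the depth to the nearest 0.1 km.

Each station gives a sphere (x−x_i)² + (y−y_i)² + z² = d_i² (stations at z=0).
Subtracting the A sphere from B and C: z² cancels, leaving linear equations in x and y:
433.4 x + 155.0 y = -28485.73
221.4 x − 28.8 y = -13849.92
Solving: x ≈ -63.402, y ≈ -6.500 km (keep extra digits for the depth step; rounded: -63.4, -6.5).
Then from the A sphere: z² = 40.48² − (x + 99.3)² − (y + 20.4)² with x = -63.402, y = -6.500, so z ≈ 12.520 ≈ 12.5 km.
Check against D (with the unrounded solution): distance 151.34 ≈ 151.34 km. ✓

12.5 km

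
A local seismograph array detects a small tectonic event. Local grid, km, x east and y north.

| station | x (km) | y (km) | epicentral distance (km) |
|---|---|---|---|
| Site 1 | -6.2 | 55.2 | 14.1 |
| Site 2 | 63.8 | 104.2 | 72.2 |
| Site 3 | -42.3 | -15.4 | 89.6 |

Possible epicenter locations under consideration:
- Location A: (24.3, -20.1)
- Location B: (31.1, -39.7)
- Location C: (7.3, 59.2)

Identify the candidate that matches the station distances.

Location C

For each candidate, compare |candidate − station| to the reported distance:
Location A: residuals Site 1 67.1, Site 2 58.2, Site 3 22.8 → max 67.1 km
Location B: residuals Site 1 87.9, Site 2 75.4, Site 3 12.3 → max 87.9 km
Location C: residuals Site 1 0.0, Site 2 0.0, Site 3 0.0 → max 0.0 km
Only Location C has all residuals ≈ 0.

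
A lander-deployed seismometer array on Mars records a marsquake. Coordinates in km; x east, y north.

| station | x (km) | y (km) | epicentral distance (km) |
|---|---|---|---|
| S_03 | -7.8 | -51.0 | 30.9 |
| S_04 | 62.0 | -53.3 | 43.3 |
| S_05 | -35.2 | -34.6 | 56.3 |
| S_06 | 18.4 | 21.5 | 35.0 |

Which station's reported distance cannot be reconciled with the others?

Solve using three stations at a time. Using S_03, S_04, S_05 (subtract circle equations pairwise → linear system) gives (x, y) ≈ (20.9, -39.4).
Distances from that point to each station vs reported:
  S_03: calculated 31.0 vs reported 30.9 → residual 0.1 km
  S_04: calculated 43.3 vs reported 43.3 → residual 0.0 km
  S_05: calculated 56.3 vs reported 56.3 → residual 0.0 km
  S_06: calculated 61.0 vs reported 35.0 → residual 26.0 km
S_03, S_04, S_05 are mutually consistent (residuals ≈ 0); S_06 is off by 26.0 km.

S_06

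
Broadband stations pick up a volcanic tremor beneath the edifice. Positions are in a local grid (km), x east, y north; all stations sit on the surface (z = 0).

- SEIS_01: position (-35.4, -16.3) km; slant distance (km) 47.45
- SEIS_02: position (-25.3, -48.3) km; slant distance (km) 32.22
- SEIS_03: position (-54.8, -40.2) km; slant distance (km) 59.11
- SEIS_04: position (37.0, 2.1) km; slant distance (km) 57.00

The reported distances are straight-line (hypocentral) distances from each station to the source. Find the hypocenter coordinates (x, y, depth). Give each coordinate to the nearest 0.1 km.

Each station gives a sphere (x−x_i)² + (y−y_i)² + z² = d_i² (stations at z=0).
Subtracting the SEIS_01 sphere from SEIS_02 and SEIS_03: z² cancels, leaving linear equations in x and y:
20.2 x − 64.0 y = 2667.50
-38.8 x − 47.8 y = 1857.74
Solving: x ≈ 2.497, y ≈ -40.892 km (keep extra digits for the depth step; rounded: 2.5, -40.9).
Then from the SEIS_01 sphere: z² = 47.45² − (x + 35.4)² − (y + 16.3)² with x = 2.497, y = -40.892, so z ≈ 14.510 ≈ 14.5 km.
Check against SEIS_04 (with the unrounded solution): distance 57.00 ≈ 57.00 km. ✓

x ≈ 2.5 km, y ≈ -40.9 km, depth ≈ 14.5 km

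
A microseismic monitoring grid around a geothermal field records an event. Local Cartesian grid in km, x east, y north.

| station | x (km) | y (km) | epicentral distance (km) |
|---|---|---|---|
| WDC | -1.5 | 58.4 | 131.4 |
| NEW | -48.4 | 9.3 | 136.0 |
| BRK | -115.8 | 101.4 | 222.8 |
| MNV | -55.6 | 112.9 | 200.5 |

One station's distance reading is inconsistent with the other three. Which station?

NEW

Solve using three stations at a time. Using WDC, BRK, MNV (subtract circle equations pairwise → linear system) gives (x, y) ≈ (26.6, -70.1).
Distances from that point to each station vs reported:
  WDC: calculated 131.5 vs reported 131.4 → residual 0.1 km
  NEW: calculated 109.2 vs reported 136.0 → residual 26.8 km
  BRK: calculated 222.8 vs reported 222.8 → residual 0.0 km
  MNV: calculated 200.6 vs reported 200.5 → residual 0.1 km
WDC, BRK, MNV are mutually consistent (residuals ≈ 0); NEW is off by 26.8 km.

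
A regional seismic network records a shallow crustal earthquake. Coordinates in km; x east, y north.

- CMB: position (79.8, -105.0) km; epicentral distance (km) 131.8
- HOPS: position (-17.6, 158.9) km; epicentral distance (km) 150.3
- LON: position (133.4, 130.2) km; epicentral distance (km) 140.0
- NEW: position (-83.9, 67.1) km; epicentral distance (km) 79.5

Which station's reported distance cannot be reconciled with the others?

Solve using three stations at a time. Using CMB, HOPS, LON (subtract circle equations pairwise → linear system) gives (x, y) ≈ (44.5, 22.0).
Distances from that point to each station vs reported:
  CMB: calculated 131.8 vs reported 131.8 → residual 0.0 km
  HOPS: calculated 150.3 vs reported 150.3 → residual 0.0 km
  LON: calculated 140.0 vs reported 140.0 → residual 0.0 km
  NEW: calculated 136.1 vs reported 79.5 → residual 56.6 km
CMB, HOPS, LON are mutually consistent (residuals ≈ 0); NEW is off by 56.6 km.

NEW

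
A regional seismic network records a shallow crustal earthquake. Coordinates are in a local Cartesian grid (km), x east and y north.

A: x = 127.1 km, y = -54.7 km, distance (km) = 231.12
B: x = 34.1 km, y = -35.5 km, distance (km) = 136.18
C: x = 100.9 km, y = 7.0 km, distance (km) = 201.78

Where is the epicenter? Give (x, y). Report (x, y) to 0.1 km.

Circle about each station: (x − 127.1)² + (y + 54.7)² = 231.12²; (x − 34.1)² + (y + 35.5)² = 136.18²; (x − 100.9)² + (y − 7.0)² = 201.78².
Subtracting pairs of circle equations eliminates x²+y² and gives linear equations (the radical axes):
-186.0 x + 38.4 y = 18148.02
-52.4 x + 123.4 y = 3784.60
Solving the 2×2 system: x ≈ -100.0, y ≈ -11.8 km.
Check against A (with the unrounded x, y): √((x − 127.1)²+(y + 54.7)²) = 231.12 ≈ 231.12 km. ✓

x ≈ -100.0 km, y ≈ -11.8 km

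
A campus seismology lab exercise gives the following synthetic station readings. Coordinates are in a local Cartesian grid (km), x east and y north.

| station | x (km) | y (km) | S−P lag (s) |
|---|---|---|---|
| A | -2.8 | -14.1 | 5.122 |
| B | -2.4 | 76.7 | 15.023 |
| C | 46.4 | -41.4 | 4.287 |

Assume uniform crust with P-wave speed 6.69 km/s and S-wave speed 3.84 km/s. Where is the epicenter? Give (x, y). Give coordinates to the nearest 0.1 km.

Distance from S−P lag: d = Δt · v_P v_S / (v_P − v_S) = Δt · (6.69·3.84)/(6.69−3.84) ≈ 9.0139·Δt.
So d_A = 46.17, d_B = 135.42, d_C = 38.64 km.
Circle about each station: (x + 2.8)² + (y + 14.1)² = 46.17²; (x + 2.4)² + (y − 76.7)² = 135.42²; (x − 46.4)² + (y + 41.4)² = 38.64².
Subtracting the A equation from the B and C equations removes the quadratic terms:
0.8 x + 181.6 y = -10524.91
98.4 x − 54.6 y = 4298.89
Solving the 2×2 system: x ≈ 11.5, y ≈ -58.0 km.

11.5 km east, -58.0 km north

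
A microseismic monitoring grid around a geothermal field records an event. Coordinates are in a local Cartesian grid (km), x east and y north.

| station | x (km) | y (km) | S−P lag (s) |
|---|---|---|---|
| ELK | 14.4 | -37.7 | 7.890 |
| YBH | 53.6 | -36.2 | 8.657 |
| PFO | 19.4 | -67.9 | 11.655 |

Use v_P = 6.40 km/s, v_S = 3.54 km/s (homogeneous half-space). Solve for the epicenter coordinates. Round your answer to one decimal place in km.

(21.5, 24.4)

Distance from S−P lag: d = Δt · v_P v_S / (v_P − v_S) = Δt · (6.40·3.54)/(6.40−3.54) ≈ 7.9217·Δt.
So d_ELK = 62.50, d_YBH = 68.58, d_PFO = 92.33 km.
Circle about each station: (x − 14.4)² + (y + 37.7)² = 62.50²; (x − 53.6)² + (y + 36.2)² = 68.58²; (x − 19.4)² + (y + 67.9)² = 92.33².
Subtracting pairs of circle equations eliminates x²+y² and gives linear equations (the radical axes):
78.4 x + 3.0 y = 1757.78
10.0 x − 60.4 y = -1260.46
Solving the 2×2 system: x ≈ 21.5, y ≈ 24.4 km.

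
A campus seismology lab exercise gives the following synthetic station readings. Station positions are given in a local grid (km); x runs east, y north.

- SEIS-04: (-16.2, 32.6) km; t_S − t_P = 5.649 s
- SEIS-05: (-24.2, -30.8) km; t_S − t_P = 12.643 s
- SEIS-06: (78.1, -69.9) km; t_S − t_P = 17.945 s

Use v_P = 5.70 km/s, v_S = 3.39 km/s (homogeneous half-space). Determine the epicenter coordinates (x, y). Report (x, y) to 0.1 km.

Distance from S−P lag: d = Δt · v_P v_S / (v_P − v_S) = Δt · (5.70·3.39)/(5.70−3.39) ≈ 8.3649·Δt.
So d_SEIS-04 = 47.25, d_SEIS-05 = 105.76, d_SEIS-06 = 150.11 km.
Circle about each station: (x + 16.2)² + (y − 32.6)² = 47.25²; (x + 24.2)² + (y + 30.8)² = 105.76²; (x − 78.1)² + (y + 69.9)² = 150.11².
Subtracting pairs of circle equations eliminates x²+y² and gives linear equations (the radical axes):
-16.0 x − 126.8 y = -8743.54
188.6 x − 205.0 y = -10640.03
Solving the 2×2 system: x ≈ 16.3, y ≈ 66.9 km.
Check against SEIS-04 (with the unrounded x, y): √((x + 16.2)²+(y − 32.6)²) = 47.25 ≈ 47.25 km. ✓

x ≈ 16.3 km, y ≈ 66.9 km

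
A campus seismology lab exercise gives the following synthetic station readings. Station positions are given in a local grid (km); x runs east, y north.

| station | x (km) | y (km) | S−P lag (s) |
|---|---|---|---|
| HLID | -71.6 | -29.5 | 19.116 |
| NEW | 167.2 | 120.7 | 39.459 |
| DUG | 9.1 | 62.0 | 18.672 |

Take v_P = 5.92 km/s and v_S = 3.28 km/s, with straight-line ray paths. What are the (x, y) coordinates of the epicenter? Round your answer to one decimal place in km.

(-122.4, 101.6)

Distance from S−P lag: d = Δt · v_P v_S / (v_P − v_S) = Δt · (5.92·3.28)/(5.92−3.28) ≈ 7.3552·Δt.
So d_HLID = 140.60, d_NEW = 290.23, d_DUG = 137.34 km.
Circle about each station: (x + 71.6)² + (y + 29.5)² = 140.60²; (x − 167.2)² + (y − 120.7)² = 290.23²; (x − 9.1)² + (y − 62.0)² = 137.34².
Subtracting pairs of circle equations eliminates x²+y² and gives linear equations (the radical axes):
477.6 x + 300.4 y = -27937.57
161.4 x + 183.0 y = -1163.92
Solving the 2×2 system: x ≈ -122.4, y ≈ 101.6 km.
Check against HLID (with the unrounded x, y): √((x + 71.6)²+(y + 29.5)²) = 140.58 ≈ 140.60 km. ✓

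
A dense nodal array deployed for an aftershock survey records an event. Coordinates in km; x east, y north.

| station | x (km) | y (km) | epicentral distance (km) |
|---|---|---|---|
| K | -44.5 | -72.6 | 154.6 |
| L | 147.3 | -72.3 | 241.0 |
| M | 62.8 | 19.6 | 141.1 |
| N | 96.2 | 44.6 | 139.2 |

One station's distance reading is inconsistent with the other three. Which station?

Solve using three stations at a time. Using K, L, N (subtract circle equations pairwise → linear system) gives (x, y) ≈ (-37.9, 81.9).
Distances from that point to each station vs reported:
  K: calculated 154.6 vs reported 154.6 → residual 0.0 km
  L: calculated 241.0 vs reported 241.0 → residual 0.0 km
  M: calculated 118.4 vs reported 141.1 → residual 22.7 km
  N: calculated 139.2 vs reported 139.2 → residual 0.0 km
K, L, N are mutually consistent (residuals ≈ 0); M is off by 22.7 km.

M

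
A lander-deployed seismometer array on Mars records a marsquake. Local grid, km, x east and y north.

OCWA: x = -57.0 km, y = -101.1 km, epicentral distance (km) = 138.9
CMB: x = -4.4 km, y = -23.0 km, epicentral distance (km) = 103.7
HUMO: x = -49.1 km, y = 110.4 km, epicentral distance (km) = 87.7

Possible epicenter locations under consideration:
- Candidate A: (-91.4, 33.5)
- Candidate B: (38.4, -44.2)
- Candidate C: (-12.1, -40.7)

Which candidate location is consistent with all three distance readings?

Candidate A

For each candidate, compare |candidate − station| to the reported distance:
Candidate A: residuals OCWA 0.0, CMB 0.0, HUMO 0.1 → max 0.1 km
Candidate B: residuals OCWA 27.8, CMB 55.9, HUMO 89.9 → max 89.9 km
Candidate C: residuals OCWA 63.6, CMB 84.4, HUMO 67.9 → max 84.4 km
Only Candidate A has all residuals ≈ 0.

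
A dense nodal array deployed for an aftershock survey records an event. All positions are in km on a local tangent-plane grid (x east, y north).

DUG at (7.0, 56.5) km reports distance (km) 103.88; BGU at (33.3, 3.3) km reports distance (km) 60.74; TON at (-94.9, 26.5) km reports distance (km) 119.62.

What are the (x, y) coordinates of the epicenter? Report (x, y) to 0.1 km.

Circle about each station: (x − 7.0)² + (y − 56.5)² = 103.88²; (x − 33.3)² + (y − 3.3)² = 60.74²; (x + 94.9)² + (y − 26.5)² = 119.62².
Subtracting the DUG equation from the BGU and TON equations removes the quadratic terms:
52.6 x − 106.4 y = 4980.24
-203.8 x − 60.0 y = 2949.12
Solving the 2×2 system: x ≈ -0.6, y ≈ -47.1 km.

(-0.6, -47.1)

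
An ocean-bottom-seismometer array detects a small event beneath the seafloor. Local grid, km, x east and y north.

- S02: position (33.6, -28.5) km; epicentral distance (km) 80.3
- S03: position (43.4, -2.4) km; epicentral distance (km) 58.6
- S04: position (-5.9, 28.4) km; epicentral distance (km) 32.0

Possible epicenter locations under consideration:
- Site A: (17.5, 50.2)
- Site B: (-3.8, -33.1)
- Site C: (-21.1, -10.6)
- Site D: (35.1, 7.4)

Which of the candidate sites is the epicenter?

Site A

For each candidate, compare |candidate − station| to the reported distance:
Site A: residuals S02 0.0, S03 0.0, S04 0.0 → max 0.0 km
Site B: residuals S02 42.6, S03 2.3, S04 29.5 → max 42.6 km
Site C: residuals S02 22.7, S03 6.4, S04 9.9 → max 22.7 km
Site D: residuals S02 44.4, S03 45.8, S04 14.1 → max 45.8 km
Only Site A has all residuals ≈ 0.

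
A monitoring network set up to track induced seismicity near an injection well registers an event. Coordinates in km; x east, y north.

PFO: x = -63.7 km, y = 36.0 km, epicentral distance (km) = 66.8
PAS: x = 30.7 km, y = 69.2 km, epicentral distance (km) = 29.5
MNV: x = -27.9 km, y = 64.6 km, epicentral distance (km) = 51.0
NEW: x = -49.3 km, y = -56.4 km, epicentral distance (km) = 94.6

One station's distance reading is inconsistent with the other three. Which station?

Solve using three stations at a time. Using PFO, MNV, NEW (subtract circle equations pairwise → linear system) gives (x, y) ≈ (1.9, 23.2).
Distances from that point to each station vs reported:
  PFO: calculated 66.8 vs reported 66.8 → residual 0.0 km
  PAS: calculated 54.3 vs reported 29.5 → residual 24.8 km
  MNV: calculated 51.0 vs reported 51.0 → residual 0.0 km
  NEW: calculated 94.6 vs reported 94.6 → residual 0.0 km
PFO, MNV, NEW are mutually consistent (residuals ≈ 0); PAS is off by 24.8 km.

PAS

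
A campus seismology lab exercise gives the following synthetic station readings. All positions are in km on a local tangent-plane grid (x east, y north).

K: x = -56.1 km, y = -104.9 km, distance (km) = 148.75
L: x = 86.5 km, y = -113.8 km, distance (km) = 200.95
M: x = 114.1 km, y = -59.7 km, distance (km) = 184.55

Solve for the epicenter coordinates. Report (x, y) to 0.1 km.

-39.3 km east, 42.9 km north

Circle about each station: (x + 56.1)² + (y + 104.9)² = 148.75²; (x − 86.5)² + (y + 113.8)² = 200.95²; (x − 114.1)² + (y + 59.7)² = 184.55².
Subtracting the K equation from the L and M equations removes the quadratic terms:
285.2 x − 17.8 y = -11972.87
340.4 x + 90.4 y = -9500.46
Solving the 2×2 system: x ≈ -39.3, y ≈ 42.9 km.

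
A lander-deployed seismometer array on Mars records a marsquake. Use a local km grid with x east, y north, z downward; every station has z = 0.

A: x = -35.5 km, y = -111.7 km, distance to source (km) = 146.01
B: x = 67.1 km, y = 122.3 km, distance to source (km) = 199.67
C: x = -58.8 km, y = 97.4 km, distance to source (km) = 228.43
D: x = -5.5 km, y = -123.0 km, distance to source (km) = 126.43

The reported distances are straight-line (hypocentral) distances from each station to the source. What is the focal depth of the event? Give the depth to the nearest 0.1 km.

63.4 km

Each station gives a sphere (x−x_i)² + (y−y_i)² + z² = d_i² (stations at z=0).
Subtracting the A sphere from B and C: z² cancels, leaving linear equations in x and y:
205.2 x + 468.0 y = -12826.63
-46.6 x + 418.2 y = -31654.28
Solving: x ≈ 87.807, y ≈ -65.907 km (keep extra digits for the depth step; rounded: 87.8, -65.9).
Then from the A sphere: z² = 146.01² − (x + 35.5)² − (y + 111.7)² with x = 87.807, y = -65.907, so z ≈ 63.382 ≈ 63.4 km.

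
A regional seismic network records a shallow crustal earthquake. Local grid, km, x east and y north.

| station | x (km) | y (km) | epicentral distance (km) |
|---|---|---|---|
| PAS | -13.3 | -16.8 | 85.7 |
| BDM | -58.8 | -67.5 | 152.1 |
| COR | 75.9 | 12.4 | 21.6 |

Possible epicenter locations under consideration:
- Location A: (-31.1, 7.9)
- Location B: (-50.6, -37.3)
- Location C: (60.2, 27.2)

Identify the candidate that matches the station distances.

For each candidate, compare |candidate − station| to the reported distance:
Location A: residuals PAS 55.3, BDM 71.8, COR 85.5 → max 85.5 km
Location B: residuals PAS 43.1, BDM 120.8, COR 114.3 → max 120.8 km
Location C: residuals PAS 0.0, BDM 0.0, COR 0.0 → max 0.0 km
Only Location C has all residuals ≈ 0.

Location C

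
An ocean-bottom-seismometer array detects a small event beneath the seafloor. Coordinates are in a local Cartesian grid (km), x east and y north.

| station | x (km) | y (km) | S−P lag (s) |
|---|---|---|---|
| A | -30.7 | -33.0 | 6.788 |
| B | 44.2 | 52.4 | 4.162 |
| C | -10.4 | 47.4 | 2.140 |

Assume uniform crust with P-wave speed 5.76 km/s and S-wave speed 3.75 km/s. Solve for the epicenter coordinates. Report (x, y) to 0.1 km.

Distance from S−P lag: d = Δt · v_P v_S / (v_P − v_S) = Δt · (5.76·3.75)/(5.76−3.75) ≈ 10.7463·Δt.
So d_A = 72.95, d_B = 44.73, d_C = 23.00 km.
Circle about each station: (x + 30.7)² + (y + 33.0)² = 72.95²; (x − 44.2)² + (y − 52.4)² = 44.73²; (x + 10.4)² + (y − 47.4)² = 23.00².
Subtracting the A equation from the B and C equations removes the quadratic terms:
149.8 x + 170.8 y = 5988.84
40.6 x + 160.8 y = 5116.13
Solving the 2×2 system: x ≈ 5.2, y ≈ 30.5 km.

x ≈ 5.2 km, y ≈ 30.5 km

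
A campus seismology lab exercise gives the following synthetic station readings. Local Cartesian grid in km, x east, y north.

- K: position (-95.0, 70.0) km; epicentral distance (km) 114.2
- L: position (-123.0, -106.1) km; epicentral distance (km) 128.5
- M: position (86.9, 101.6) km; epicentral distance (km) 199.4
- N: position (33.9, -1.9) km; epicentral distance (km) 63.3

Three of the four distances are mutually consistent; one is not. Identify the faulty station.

M

Solve using three stations at a time. Using K, L, N (subtract circle equations pairwise → linear system) gives (x, y) ≈ (-26.4, -21.3).
Distances from that point to each station vs reported:
  K: calculated 114.2 vs reported 114.2 → residual 0.0 km
  L: calculated 128.5 vs reported 128.5 → residual 0.0 km
  M: calculated 167.2 vs reported 199.4 → residual 32.2 km
  N: calculated 63.3 vs reported 63.3 → residual 0.0 km
K, L, N are mutually consistent (residuals ≈ 0); M is off by 32.2 km.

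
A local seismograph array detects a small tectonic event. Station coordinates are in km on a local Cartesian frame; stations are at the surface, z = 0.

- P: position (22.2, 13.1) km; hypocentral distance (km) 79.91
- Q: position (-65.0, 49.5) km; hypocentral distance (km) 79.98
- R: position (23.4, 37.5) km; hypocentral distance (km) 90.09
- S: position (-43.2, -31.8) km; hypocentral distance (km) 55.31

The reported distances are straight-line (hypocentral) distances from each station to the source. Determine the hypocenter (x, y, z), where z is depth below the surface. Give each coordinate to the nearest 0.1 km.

(-37.4, -7.2, 49.2)

Each station gives a sphere (x−x_i)² + (y−y_i)² + z² = d_i² (stations at z=0).
Subtracting the P sphere from Q and R: z² cancels, leaving linear equations in x and y:
-174.4 x + 72.8 y = 5999.61
2.4 x + 48.8 y = -441.24
Solving: x ≈ -37.408, y ≈ -7.202 km (keep extra digits for the depth step; rounded: -37.4, -7.2).
Then from the P sphere: z² = 79.91² − (x − 22.2)² − (y − 13.1)² with x = -37.408, y = -7.202, so z ≈ 49.197 ≈ 49.2 km.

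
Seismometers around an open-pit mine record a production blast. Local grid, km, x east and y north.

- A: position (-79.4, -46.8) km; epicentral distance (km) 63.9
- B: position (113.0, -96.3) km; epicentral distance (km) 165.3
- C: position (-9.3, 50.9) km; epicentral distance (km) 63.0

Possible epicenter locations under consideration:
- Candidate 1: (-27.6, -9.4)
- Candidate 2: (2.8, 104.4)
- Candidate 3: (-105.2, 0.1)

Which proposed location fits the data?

Candidate 1

For each candidate, compare |candidate − station| to the reported distance:
Candidate 1: residuals A 0.0, B 0.0, C 0.0 → max 0.0 km
Candidate 2: residuals A 108.2, B 63.7, C 8.1 → max 108.2 km
Candidate 3: residuals A 10.4, B 73.2, C 45.5 → max 73.2 km
Only Candidate 1 has all residuals ≈ 0.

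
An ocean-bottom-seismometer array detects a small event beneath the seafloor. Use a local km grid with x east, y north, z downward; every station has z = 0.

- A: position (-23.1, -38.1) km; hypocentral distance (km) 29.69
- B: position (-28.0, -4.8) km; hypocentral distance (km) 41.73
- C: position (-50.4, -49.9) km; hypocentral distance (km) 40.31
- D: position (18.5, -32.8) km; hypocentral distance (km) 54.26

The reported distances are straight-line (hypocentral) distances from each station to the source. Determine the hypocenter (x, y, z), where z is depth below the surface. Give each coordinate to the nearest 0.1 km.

Each station gives a sphere (x−x_i)² + (y−y_i)² + z² = d_i² (stations at z=0).
Subtracting the A sphere from B and C: z² cancels, leaving linear equations in x and y:
-9.8 x + 66.6 y = -2038.08
-54.6 x − 23.6 y = 2301.55
Solving: x ≈ -27.196, y ≈ -34.604 km (keep extra digits for the depth step; rounded: -27.2, -34.6).
Then from the A sphere: z² = 29.69² − (x + 23.1)² − (y + 38.1)² with x = -27.196, y = -34.604, so z ≈ 29.198 ≈ 29.2 km.

x ≈ -27.2 km, y ≈ -34.6 km, depth ≈ 29.2 km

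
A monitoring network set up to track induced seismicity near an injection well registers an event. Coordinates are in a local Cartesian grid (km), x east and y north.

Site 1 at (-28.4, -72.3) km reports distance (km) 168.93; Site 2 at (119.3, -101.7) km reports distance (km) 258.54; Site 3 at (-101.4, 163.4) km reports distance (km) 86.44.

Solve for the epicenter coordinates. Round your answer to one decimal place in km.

Circle about each station: (x + 28.4)² + (y + 72.3)² = 168.93²; (x − 119.3)² + (y + 101.7)² = 258.54²; (x + 101.4)² + (y − 163.4)² = 86.44².
Subtracting the Site 1 equation from the Site 2 and Site 3 equations removes the quadratic terms:
295.4 x − 58.8 y = -19764.06
-146.0 x + 471.4 y = 52013.14
Solving the 2×2 system: x ≈ -47.9, y ≈ 95.5 km.

x ≈ -47.9 km, y ≈ 95.5 km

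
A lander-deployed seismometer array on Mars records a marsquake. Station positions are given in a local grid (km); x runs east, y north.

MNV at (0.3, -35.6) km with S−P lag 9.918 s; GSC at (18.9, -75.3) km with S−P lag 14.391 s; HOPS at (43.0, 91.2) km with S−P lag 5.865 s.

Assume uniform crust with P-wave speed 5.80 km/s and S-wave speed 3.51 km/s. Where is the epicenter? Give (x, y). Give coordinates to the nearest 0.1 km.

8.4 km east, 52.2 km north

Distance from S−P lag: d = Δt · v_P v_S / (v_P − v_S) = Δt · (5.80·3.51)/(5.80−3.51) ≈ 8.8900·Δt.
So d_MNV = 88.17, d_GSC = 127.94, d_HOPS = 52.14 km.
Circle about each station: (x − 0.3)² + (y + 35.6)² = 88.17²; (x − 18.9)² + (y + 75.3)² = 127.94²; (x − 43.0)² + (y − 91.2)² = 52.14².
Subtracting pairs of circle equations eliminates x²+y² and gives linear equations (the radical axes):
37.2 x − 79.4 y = -3834.84
85.4 x + 253.6 y = 13954.36
Solving the 2×2 system: x ≈ 8.4, y ≈ 52.2 km.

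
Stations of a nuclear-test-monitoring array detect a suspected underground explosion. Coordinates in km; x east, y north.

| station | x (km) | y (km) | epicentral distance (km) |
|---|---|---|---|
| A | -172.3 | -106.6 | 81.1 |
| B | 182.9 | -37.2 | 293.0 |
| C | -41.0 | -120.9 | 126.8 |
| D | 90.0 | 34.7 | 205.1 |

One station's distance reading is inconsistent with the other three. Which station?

A

Solve using three stations at a time. Using B, C, D (subtract circle equations pairwise → linear system) gives (x, y) ≈ (-109.1, -14.1).
Distances from that point to each station vs reported:
  A: calculated 112.0 vs reported 81.1 → residual 30.9 km
  B: calculated 293.0 vs reported 293.0 → residual 0.0 km
  C: calculated 126.7 vs reported 126.8 → residual 0.1 km
  D: calculated 205.0 vs reported 205.1 → residual 0.1 km
B, C, D are mutually consistent (residuals ≈ 0); A is off by 30.9 km.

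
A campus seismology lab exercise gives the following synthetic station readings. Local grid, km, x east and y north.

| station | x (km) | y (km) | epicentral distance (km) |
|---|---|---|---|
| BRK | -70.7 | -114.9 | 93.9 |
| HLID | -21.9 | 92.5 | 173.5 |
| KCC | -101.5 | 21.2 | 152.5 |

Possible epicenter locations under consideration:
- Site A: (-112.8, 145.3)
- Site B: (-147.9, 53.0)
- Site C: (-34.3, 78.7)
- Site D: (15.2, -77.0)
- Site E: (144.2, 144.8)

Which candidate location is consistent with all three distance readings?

Site D

For each candidate, compare |candidate − station| to the reported distance:
Site A: residuals BRK 169.7, HLID 68.4, KCC 27.9 → max 169.7 km
Site B: residuals BRK 90.9, HLID 41.5, KCC 96.2 → max 96.2 km
Site C: residuals BRK 103.1, HLID 154.9, KCC 64.1 → max 154.9 km
Site D: residuals BRK 0.0, HLID 0.0, KCC 0.0 → max 0.0 km
Site E: residuals BRK 243.2, HLID 0.6, KCC 122.5 → max 243.2 km
Only Site D has all residuals ≈ 0.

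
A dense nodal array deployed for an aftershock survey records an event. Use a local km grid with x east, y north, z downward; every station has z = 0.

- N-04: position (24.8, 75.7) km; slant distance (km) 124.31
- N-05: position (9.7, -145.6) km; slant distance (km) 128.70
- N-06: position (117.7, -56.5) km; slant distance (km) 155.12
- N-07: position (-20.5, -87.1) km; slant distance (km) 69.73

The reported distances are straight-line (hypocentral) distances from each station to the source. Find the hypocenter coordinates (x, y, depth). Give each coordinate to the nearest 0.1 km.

x ≈ -30.3 km, y ≈ -29.2 km, depth ≈ 37.6 km

Each station gives a sphere (x−x_i)² + (y−y_i)² + z² = d_i² (stations at z=0).
Subtracting the N-04 sphere from N-05 and N-06: z² cancels, leaving linear equations in x and y:
-30.2 x − 442.6 y = 13837.21
185.8 x − 264.4 y = 2090.77
Solving: x ≈ -30.295, y ≈ -29.196 km (keep extra digits for the depth step; rounded: -30.3, -29.2).
Then from the N-04 sphere: z² = 124.31² − (x − 24.8)² − (y − 75.7)² with x = -30.295, y = -29.196, so z ≈ 37.608 ≈ 37.6 km.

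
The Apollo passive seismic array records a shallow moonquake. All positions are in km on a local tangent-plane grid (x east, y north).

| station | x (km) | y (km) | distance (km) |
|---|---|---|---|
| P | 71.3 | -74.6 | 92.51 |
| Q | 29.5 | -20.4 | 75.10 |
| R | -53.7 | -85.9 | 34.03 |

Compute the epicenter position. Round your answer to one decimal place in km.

(-21.2, -75.8)

Circle about each station: (x − 71.3)² + (y + 74.6)² = 92.51²; (x − 29.5)² + (y + 20.4)² = 75.10²; (x + 53.7)² + (y + 85.9)² = 34.03².
Subtracting the P equation from the Q and R equations removes the quadratic terms:
-83.6 x + 108.4 y = -6444.35
-250.0 x − 22.6 y = 7013.71
Solving the 2×2 system: x ≈ -21.2, y ≈ -75.8 km.
Check against P (with the unrounded x, y): √((x − 71.3)²+(y + 74.6)²) = 92.51 ≈ 92.51 km. ✓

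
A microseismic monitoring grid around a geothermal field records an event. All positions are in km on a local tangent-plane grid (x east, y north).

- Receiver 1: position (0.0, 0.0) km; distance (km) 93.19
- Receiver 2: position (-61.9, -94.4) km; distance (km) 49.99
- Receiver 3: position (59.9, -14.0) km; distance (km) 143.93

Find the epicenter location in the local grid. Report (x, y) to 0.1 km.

Circle about each station: x² + y² = 93.19²; (x + 61.9)² + (y + 94.4)² = 49.99²; (x − 59.9)² + (y + 14.0)² = 143.93².
Subtracting the Receiver 1 equation from the Receiver 2 and Receiver 3 equations removes the quadratic terms:
-123.8 x − 188.8 y = 18928.35
119.8 x − 28.0 y = -8247.46
Solving the 2×2 system: x ≈ -80.0, y ≈ -47.8 km.

-80.0 km east, -47.8 km north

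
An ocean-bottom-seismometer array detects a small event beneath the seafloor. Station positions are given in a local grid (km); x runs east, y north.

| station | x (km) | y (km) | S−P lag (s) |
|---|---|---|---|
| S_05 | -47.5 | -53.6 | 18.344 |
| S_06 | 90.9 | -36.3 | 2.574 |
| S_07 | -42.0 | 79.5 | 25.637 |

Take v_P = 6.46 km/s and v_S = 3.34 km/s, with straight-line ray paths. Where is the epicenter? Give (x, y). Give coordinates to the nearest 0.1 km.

(79.3, -49.8)

Distance from S−P lag: d = Δt · v_P v_S / (v_P − v_S) = Δt · (6.46·3.34)/(6.46−3.34) ≈ 6.9155·Δt.
So d_S_05 = 126.86, d_S_06 = 17.80, d_S_07 = 177.29 km.
Circle about each station: (x + 47.5)² + (y + 53.6)² = 126.86²; (x − 90.9)² + (y + 36.3)² = 17.80²; (x + 42.0)² + (y − 79.5)² = 177.29².
Subtracting the S_05 equation from the S_06 and S_07 equations removes the quadratic terms:
276.8 x + 34.6 y = 20227.91
11.0 x + 266.2 y = -12383.24
Solving the 2×2 system: x ≈ 79.3, y ≈ -49.8 km.
Check against S_05 (with the unrounded x, y): √((x + 47.5)²+(y + 53.6)²) = 126.86 ≈ 126.86 km. ✓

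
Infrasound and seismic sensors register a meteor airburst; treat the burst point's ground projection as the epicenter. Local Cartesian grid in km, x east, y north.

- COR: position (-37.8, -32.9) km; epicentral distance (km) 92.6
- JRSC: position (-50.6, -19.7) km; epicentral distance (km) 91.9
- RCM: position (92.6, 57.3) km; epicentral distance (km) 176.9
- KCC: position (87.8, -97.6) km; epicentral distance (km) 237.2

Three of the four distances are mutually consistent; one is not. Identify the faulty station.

COR

Solve using three stations at a time. Using JRSC, RCM, KCC (subtract circle equations pairwise → linear system) gives (x, y) ≈ (-84.1, 65.9).
Distances from that point to each station vs reported:
  COR: calculated 109.1 vs reported 92.6 → residual 16.5 km
  JRSC: calculated 91.9 vs reported 91.9 → residual 0.0 km
  RCM: calculated 176.9 vs reported 176.9 → residual 0.0 km
  KCC: calculated 237.2 vs reported 237.2 → residual 0.0 km
JRSC, RCM, KCC are mutually consistent (residuals ≈ 0); COR is off by 16.5 km.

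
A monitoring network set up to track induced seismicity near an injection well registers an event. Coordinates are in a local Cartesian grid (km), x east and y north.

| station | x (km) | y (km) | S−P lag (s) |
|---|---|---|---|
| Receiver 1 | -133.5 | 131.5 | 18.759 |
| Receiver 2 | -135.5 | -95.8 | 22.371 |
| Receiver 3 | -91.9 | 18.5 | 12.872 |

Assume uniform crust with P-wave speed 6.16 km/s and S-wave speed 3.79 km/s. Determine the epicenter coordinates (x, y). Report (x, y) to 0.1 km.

31.4 km east, 48.1 km north

Distance from S−P lag: d = Δt · v_P v_S / (v_P − v_S) = Δt · (6.16·3.79)/(6.16−3.79) ≈ 9.8508·Δt.
So d_Receiver 1 = 184.79, d_Receiver 2 = 220.37, d_Receiver 3 = 126.80 km.
Circle about each station: (x + 133.5)² + (y − 131.5)² = 184.79²; (x + 135.5)² + (y + 95.8)² = 220.37²; (x + 91.9)² + (y − 18.5)² = 126.80².
Subtracting the Receiver 1 equation from the Receiver 2 and Receiver 3 equations removes the quadratic terms:
-4.0 x − 454.6 y = -21992.20
83.2 x − 226.0 y = -8257.54
Solving the 2×2 system: x ≈ 31.4, y ≈ 48.1 km.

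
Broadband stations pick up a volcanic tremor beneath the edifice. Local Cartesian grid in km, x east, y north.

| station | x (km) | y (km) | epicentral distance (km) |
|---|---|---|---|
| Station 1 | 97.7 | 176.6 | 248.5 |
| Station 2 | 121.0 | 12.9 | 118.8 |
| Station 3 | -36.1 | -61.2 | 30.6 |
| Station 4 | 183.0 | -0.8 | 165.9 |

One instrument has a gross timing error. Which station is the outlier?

Solve using three stations at a time. Using Station 1, Station 2, Station 4 (subtract circle equations pairwise → linear system) gives (x, y) ≈ (28.8, -62.2).
Distances from that point to each station vs reported:
  Station 1: calculated 248.6 vs reported 248.5 → residual 0.1 km
  Station 2: calculated 119.0 vs reported 118.8 → residual 0.2 km
  Station 3: calculated 64.9 vs reported 30.6 → residual 34.3 km
  Station 4: calculated 166.0 vs reported 165.9 → residual 0.1 km
Station 1, Station 2, Station 4 are mutually consistent (residuals ≈ 0); Station 3 is off by 34.3 km.

Station 3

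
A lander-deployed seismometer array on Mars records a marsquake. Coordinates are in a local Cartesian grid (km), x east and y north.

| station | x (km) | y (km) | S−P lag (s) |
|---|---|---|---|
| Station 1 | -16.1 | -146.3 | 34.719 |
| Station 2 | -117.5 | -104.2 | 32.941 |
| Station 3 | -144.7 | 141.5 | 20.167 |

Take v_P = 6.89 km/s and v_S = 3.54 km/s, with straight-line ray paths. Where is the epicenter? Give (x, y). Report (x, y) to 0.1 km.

x ≈ -2.2 km, y ≈ 106.1 km

Distance from S−P lag: d = Δt · v_P v_S / (v_P − v_S) = Δt · (6.89·3.54)/(6.89−3.54) ≈ 7.2808·Δt.
So d_Station 1 = 252.78, d_Station 2 = 239.84, d_Station 3 = 146.83 km.
Circle about each station: (x + 16.1)² + (y + 146.3)² = 252.78²; (x + 117.5)² + (y + 104.2)² = 239.84²; (x + 144.7)² + (y − 141.5)² = 146.83².
Subtracting the Station 1 equation from the Station 2 and Station 3 equations removes the quadratic terms:
-202.8 x + 84.2 y = 9375.49
-257.2 x + 575.6 y = 61636.12
Solving the 2×2 system: x ≈ -2.2, y ≈ 106.1 km.
Check against Station 1 (with the unrounded x, y): √((x + 16.1)²+(y + 146.3)²) = 252.79 ≈ 252.78 km. ✓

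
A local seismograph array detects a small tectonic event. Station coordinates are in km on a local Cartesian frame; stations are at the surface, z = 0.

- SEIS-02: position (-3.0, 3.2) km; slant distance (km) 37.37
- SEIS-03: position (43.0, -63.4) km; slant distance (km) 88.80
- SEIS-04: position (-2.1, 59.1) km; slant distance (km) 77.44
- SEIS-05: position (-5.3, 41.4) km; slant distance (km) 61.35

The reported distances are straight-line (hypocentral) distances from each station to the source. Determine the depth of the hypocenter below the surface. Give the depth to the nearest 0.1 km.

Each station gives a sphere (x−x_i)² + (y−y_i)² + z² = d_i² (stations at z=0).
Subtracting the SEIS-02 sphere from SEIS-03 and SEIS-04: z² cancels, leaving linear equations in x and y:
92.0 x − 133.2 y = -639.60
1.8 x + 111.8 y = -1122.46
Solving: x ≈ -20.999, y ≈ -9.702 km (keep extra digits for the depth step; rounded: -21.0, -9.7).
Then from the SEIS-02 sphere: z² = 37.37² − (x + 3.0)² − (y − 3.2)² with x = -20.999, y = -9.702, so z ≈ 30.101 ≈ 30.1 km.

30.1 km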